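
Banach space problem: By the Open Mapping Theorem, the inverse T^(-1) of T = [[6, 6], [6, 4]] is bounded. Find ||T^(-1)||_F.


det(T) = 6*4 - 6*6 = -12
T^(-1) = (1/-12) * [[4, -6], [-6, 6]] = [[-0.3333, 0.5000], [0.5000, -0.5000]]
||T^(-1)||_F^2 = (-0.3333)^2 + 0.5000^2 + 0.5000^2 + (-0.5000)^2 = 0.8611
||T^(-1)||_F = sqrt(0.8611) = 0.9280

0.9280


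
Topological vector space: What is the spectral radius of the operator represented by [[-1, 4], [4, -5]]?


For a 2x2 matrix, eigenvalues satisfy lambda^2 - (trace)*lambda + det = 0
trace = -1 + -5 = -6
det = -1*-5 - 4*4 = -11
discriminant = (-6)^2 - 4*(-11) = 80
spectral radius = max |eigenvalue| = 7.4721

7.4721


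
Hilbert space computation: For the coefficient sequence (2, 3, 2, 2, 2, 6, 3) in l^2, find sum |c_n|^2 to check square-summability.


sum |c_n|^2 = 2^2 + 3^2 + 2^2 + 2^2 + 2^2 + 6^2 + 3^2
= 4 + 9 + 4 + 4 + 4 + 36 + 9
= 70

70


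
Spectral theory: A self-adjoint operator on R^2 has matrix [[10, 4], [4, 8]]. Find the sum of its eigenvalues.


For a self-adjoint (symmetric) matrix, the eigenvalues are real.
The sum of eigenvalues equals the trace of the matrix.
trace = 10 + 8 = 18

18


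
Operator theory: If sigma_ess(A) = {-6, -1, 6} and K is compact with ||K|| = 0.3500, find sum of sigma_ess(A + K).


By Weyl's theorem, the essential spectrum is invariant under compact perturbations.
sigma_ess(A + K) = sigma_ess(A) = {-6, -1, 6}
Sum = -6 + -1 + 6 = -1

-1


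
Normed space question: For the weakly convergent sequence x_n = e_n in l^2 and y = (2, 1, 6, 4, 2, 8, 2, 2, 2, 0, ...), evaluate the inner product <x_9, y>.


x_9 = e_9 is the standard basis vector with 1 in position 9.
<x_9, y> = y_9 = 2
As n -> infinity, <x_n, y> -> 0, confirming weak convergence of (x_n) to 0.

2


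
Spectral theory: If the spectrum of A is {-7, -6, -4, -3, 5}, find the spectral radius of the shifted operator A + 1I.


Spectrum of A + 1I = {-6, -5, -3, -2, 6}
Spectral radius = max |lambda| over the shifted spectrum
= max(6, 5, 3, 2, 6) = 6

6


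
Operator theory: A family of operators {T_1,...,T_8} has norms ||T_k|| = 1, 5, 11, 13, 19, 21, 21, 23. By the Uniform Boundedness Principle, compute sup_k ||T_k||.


By the Uniform Boundedness Principle, the supremum of norms is finite.
sup_k ||T_k|| = max(1, 5, 11, 13, 19, 21, 21, 23) = 23

23


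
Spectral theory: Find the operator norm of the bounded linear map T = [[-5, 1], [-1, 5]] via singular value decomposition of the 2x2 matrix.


A^T A = [[26, -10], [-10, 26]]
trace(A^T A) = 52, det(A^T A) = 576
discriminant = 52^2 - 4*576 = 400
Largest eigenvalue of A^T A = (trace + sqrt(disc))/2 = 36.0000
||T|| = sqrt(36.0000) = 6.0000

6.0000


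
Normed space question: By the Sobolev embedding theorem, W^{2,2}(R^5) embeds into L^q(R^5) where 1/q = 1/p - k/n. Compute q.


Using the Sobolev embedding formula: 1/q = 1/p - k/n
1/q = 1/2 - 2/5 = 1/10
q = 1/(1/10) = 10

10.0000


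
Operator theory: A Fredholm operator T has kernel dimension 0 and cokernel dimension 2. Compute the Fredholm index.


The Fredholm index is defined as ind(T) = dim(ker T) - dim(coker T)
= 0 - 2
= -2

-2


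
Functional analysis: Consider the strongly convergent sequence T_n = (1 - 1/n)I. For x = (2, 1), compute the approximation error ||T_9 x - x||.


T_9 x - x = (1 - 1/9)x - x = -x/9
||x|| = sqrt(5) = 2.2361
||T_9 x - x|| = ||x||/9 = 2.2361/9 = 0.2485

0.2485


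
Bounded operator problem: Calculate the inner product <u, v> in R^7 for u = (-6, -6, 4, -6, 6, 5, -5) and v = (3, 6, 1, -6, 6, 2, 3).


Computing the standard inner product <u, v> = sum u_i * v_i
= -6*3 + -6*6 + 4*1 + -6*-6 + 6*6 + 5*2 + -5*3
= -18 + -36 + 4 + 36 + 36 + 10 + -15
= 17

17


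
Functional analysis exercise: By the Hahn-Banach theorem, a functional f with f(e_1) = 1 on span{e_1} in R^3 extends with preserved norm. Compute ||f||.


The norm of f is given by ||f|| = sup_{||x||=1} |f(x)|.
On span{e_1}, ||e_1|| = 1, so ||f|| = |f(e_1)| / ||e_1||
= |1| / 1 = 1.0000

1.0000


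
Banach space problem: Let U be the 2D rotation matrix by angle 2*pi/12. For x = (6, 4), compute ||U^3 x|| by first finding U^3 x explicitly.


U is a rotation by theta = 2*pi/12
U^3 = rotation by 3*theta = 6*pi/12
cos(6*pi/12) = 0.0000, sin(6*pi/12) = 1.0000
U^3 x = (0.0000 * 6 - 1.0000 * 4, 1.0000 * 6 + 0.0000 * 4)
= (-4.0000, 6.0000)
||U^3 x|| = sqrt((-4.0000)^2 + 6.0000^2) = sqrt(52.0000) = 7.2111

7.2111


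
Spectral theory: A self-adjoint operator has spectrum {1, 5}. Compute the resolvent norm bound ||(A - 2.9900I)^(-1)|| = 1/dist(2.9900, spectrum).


dist(2.9900, {1, 5}) = min(|2.9900 - 1|, |2.9900 - 5|)
= min(1.9900, 2.0100) = 1.9900
Resolvent bound = 1/1.9900 = 0.5025

0.5025


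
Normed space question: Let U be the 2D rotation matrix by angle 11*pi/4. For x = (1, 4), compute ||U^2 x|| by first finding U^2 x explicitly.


U is a rotation by theta = 11*pi/4
U^2 = rotation by 2*theta = 22*pi/4 = 6*pi/4 (mod 2*pi)
cos(6*pi/4) = 0.0000, sin(6*pi/4) = -1.0000
U^2 x = (0.0000 * 1 - -1.0000 * 4, -1.0000 * 1 + 0.0000 * 4)
= (4.0000, -1.0000)
||U^2 x|| = sqrt(4.0000^2 + (-1.0000)^2) = sqrt(17.0000) = 4.1231

4.1231


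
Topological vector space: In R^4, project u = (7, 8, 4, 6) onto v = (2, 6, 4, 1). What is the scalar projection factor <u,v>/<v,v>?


Computing <u,v> = 7*2 + 8*6 + 4*4 + 6*1 = 84
Computing <v,v> = 2^2 + 6^2 + 4^2 + 1^2 = 57
Projection coefficient = 84/57 = 1.4737

1.4737


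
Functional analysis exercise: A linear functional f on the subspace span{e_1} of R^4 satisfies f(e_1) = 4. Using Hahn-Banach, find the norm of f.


The norm of f is given by ||f|| = sup_{||x||=1} |f(x)|.
On span{e_1}, ||e_1|| = 1, so ||f|| = |f(e_1)| / ||e_1||
= |4| / 1 = 4.0000

4.0000


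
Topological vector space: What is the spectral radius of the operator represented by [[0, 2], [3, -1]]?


For a 2x2 matrix, eigenvalues satisfy lambda^2 - (trace)*lambda + det = 0
trace = 0 + -1 = -1
det = 0*-1 - 2*3 = -6
discriminant = (-1)^2 - 4*(-6) = 25
spectral radius = max |eigenvalue| = 3.0000

3.0000


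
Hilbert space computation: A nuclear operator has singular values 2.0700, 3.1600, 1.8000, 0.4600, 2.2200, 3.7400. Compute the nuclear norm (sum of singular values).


The nuclear norm is the sum of all singular values.
||T||_1 = 2.0700 + 3.1600 + 1.8000 + 0.4600 + 2.2200 + 3.7400
= 13.4500

13.4500


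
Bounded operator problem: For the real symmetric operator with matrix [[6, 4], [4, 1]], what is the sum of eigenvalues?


For a self-adjoint (symmetric) matrix, the eigenvalues are real.
The sum of eigenvalues equals the trace of the matrix.
trace = 6 + 1 = 7

7


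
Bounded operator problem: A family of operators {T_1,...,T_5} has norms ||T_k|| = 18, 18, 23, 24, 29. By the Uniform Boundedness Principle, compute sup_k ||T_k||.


By the Uniform Boundedness Principle, the supremum of norms is finite.
sup_k ||T_k|| = max(18, 18, 23, 24, 29) = 29

29


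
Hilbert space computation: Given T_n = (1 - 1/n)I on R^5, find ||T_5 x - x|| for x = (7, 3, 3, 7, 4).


T_5 x - x = (1 - 1/5)x - x = -x/5
||x|| = sqrt(132) = 11.4891
||T_5 x - x|| = ||x||/5 = 11.4891/5 = 2.2978

2.2978


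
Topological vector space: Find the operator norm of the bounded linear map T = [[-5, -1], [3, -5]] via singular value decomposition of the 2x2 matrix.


A^T A = [[34, -10], [-10, 26]]
trace(A^T A) = 60, det(A^T A) = 784
discriminant = 60^2 - 4*784 = 464
Largest eigenvalue of A^T A = (trace + sqrt(disc))/2 = 40.7703
||T|| = sqrt(40.7703) = 6.3852

6.3852


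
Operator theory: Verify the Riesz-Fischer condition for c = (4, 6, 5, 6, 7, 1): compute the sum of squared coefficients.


sum |c_n|^2 = 4^2 + 6^2 + 5^2 + 6^2 + 7^2 + 1^2
= 16 + 36 + 25 + 36 + 49 + 1
= 163

163


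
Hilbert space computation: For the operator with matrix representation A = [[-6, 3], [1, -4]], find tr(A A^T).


trace(A * A^T) = sum of squares of all entries
= (-6)^2 + 3^2 + 1^2 + (-4)^2
= 36 + 9 + 1 + 16
= 62

62


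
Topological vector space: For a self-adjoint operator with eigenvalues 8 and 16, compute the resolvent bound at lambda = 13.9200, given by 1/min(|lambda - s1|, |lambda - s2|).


dist(13.9200, {8, 16}) = min(|13.9200 - 8|, |13.9200 - 16|)
= min(5.9200, 2.0800) = 2.0800
Resolvent bound = 1/2.0800 = 0.4808

0.4808


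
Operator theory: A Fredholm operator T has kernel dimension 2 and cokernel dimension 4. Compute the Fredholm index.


The Fredholm index is defined as ind(T) = dim(ker T) - dim(coker T)
= 2 - 4
= -2

-2


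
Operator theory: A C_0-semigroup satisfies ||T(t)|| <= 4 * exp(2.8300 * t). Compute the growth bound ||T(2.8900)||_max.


||T(2.8900)|| <= 4 * exp(2.8300 * 2.8900)
= 4 * exp(8.1787)
= 4 * 3564.2182
= 14256.8727

14256.8727


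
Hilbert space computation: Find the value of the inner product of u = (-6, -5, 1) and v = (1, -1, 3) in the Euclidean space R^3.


Computing the standard inner product <u, v> = sum u_i * v_i
= -6*1 + -5*-1 + 1*3
= -6 + 5 + 3
= 2

2


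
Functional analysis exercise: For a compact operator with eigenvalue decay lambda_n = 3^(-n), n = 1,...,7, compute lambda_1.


The eigenvalue formula gives lambda_1 = 1/3^1
= 1/3
= 0.3333

0.3333


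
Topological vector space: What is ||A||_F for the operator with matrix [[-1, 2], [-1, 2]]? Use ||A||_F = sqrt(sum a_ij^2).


||A||_F^2 = sum a_ij^2
= (-1)^2 + 2^2 + (-1)^2 + 2^2
= 1 + 4 + 1 + 4 = 10
||A||_F = sqrt(10) = 3.1623

3.1623


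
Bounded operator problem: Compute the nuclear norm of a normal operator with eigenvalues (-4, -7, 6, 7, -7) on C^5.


For a normal operator, singular values equal |eigenvalues|.
Trace norm = sum |lambda_i| = 4 + 7 + 6 + 7 + 7
= 31

31


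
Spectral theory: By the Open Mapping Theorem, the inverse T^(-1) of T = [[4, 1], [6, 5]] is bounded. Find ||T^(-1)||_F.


det(T) = 4*5 - 1*6 = 14
T^(-1) = (1/14) * [[5, -1], [-6, 4]] = [[0.3571, -0.0714], [-0.4286, 0.2857]]
||T^(-1)||_F^2 = 0.3571^2 + (-0.0714)^2 + (-0.4286)^2 + 0.2857^2 = 0.3980
||T^(-1)||_F = sqrt(0.3980) = 0.6308

0.6308


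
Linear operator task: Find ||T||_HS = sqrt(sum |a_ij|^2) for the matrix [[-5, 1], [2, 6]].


The Hilbert-Schmidt norm is sqrt(sum of squares of all entries).
Sum of squares = (-5)^2 + 1^2 + 2^2 + 6^2
= 25 + 1 + 4 + 36 = 66
||T||_HS = sqrt(66) = 8.1240

8.1240


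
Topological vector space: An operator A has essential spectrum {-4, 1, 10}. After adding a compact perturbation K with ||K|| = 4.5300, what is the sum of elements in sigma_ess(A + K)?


By Weyl's theorem, the essential spectrum is invariant under compact perturbations.
sigma_ess(A + K) = sigma_ess(A) = {-4, 1, 10}
Sum = -4 + 1 + 10 = 7

7


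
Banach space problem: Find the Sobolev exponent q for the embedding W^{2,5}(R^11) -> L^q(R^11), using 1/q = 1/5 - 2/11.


Using the Sobolev embedding formula: 1/q = 1/p - k/n
1/q = 1/5 - 2/11 = 1/55
q = 1/(1/55) = 55

55.0000


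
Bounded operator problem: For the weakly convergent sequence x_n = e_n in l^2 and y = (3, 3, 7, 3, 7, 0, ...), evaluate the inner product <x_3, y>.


x_3 = e_3 is the standard basis vector with 1 in position 3.
<x_3, y> = y_3 = 7
As n -> infinity, <x_n, y> -> 0, confirming weak convergence of (x_n) to 0.

7


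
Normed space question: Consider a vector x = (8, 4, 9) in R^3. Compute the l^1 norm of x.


The l^1 norm equals the sum of absolute values of all components.
||x||_1 = 8 + 4 + 9
= 21

21.0000


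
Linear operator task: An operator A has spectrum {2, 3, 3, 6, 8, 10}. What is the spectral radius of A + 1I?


Spectrum of A + 1I = {3, 4, 4, 7, 9, 11}
Spectral radius = max |lambda| over the shifted spectrum
= max(3, 4, 4, 7, 9, 11) = 11

11


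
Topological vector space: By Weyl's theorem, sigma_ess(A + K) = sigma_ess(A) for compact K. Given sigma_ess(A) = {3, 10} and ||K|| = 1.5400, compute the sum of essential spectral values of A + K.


By Weyl's theorem, the essential spectrum is invariant under compact perturbations.
sigma_ess(A + K) = sigma_ess(A) = {3, 10}
Sum = 3 + 10 = 13

13


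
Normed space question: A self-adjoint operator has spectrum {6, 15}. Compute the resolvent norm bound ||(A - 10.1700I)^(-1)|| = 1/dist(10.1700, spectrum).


dist(10.1700, {6, 15}) = min(|10.1700 - 6|, |10.1700 - 15|)
= min(4.1700, 4.8300) = 4.1700
Resolvent bound = 1/4.1700 = 0.2398

0.2398


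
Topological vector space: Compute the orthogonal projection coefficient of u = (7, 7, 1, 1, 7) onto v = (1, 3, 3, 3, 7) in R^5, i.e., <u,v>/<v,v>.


Computing <u,v> = 7*1 + 7*3 + 1*3 + 1*3 + 7*7 = 83
Computing <v,v> = 1^2 + 3^2 + 3^2 + 3^2 + 7^2 = 77
Projection coefficient = 83/77 = 1.0779

1.0779


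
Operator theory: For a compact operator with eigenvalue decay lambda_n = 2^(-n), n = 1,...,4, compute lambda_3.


The eigenvalue formula gives lambda_3 = 1/2^3
= 1/8
= 0.1250

0.1250


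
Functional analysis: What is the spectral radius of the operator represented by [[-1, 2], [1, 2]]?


For a 2x2 matrix, eigenvalues satisfy lambda^2 - (trace)*lambda + det = 0
trace = -1 + 2 = 1
det = -1*2 - 2*1 = -4
discriminant = 1^2 - 4*(-4) = 17
spectral radius = max |eigenvalue| = 2.5616

2.5616


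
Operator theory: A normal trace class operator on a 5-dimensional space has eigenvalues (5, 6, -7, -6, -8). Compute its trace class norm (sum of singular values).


For a normal operator, singular values equal |eigenvalues|.
Trace norm = sum |lambda_i| = 5 + 6 + 7 + 6 + 8
= 32

32


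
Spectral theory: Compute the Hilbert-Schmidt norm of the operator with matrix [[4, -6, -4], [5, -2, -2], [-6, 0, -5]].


The Hilbert-Schmidt norm is sqrt(sum of squares of all entries).
Sum of squares = 4^2 + (-6)^2 + (-4)^2 + 5^2 + (-2)^2 + (-2)^2 + (-6)^2 + 0^2 + (-5)^2
= 16 + 36 + 16 + 25 + 4 + 4 + 36 + 0 + 25 = 162
||T||_HS = sqrt(162) = 12.7279

12.7279


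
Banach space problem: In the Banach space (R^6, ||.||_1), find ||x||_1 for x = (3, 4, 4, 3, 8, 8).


The l^1 norm equals the sum of absolute values of all components.
||x||_1 = 3 + 4 + 4 + 3 + 8 + 8
= 30

30.0000


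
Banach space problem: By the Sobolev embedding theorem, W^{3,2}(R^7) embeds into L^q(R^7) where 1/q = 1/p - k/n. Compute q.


Using the Sobolev embedding formula: 1/q = 1/p - k/n
1/q = 1/2 - 3/7 = 1/14
q = 1/(1/14) = 14

14.0000


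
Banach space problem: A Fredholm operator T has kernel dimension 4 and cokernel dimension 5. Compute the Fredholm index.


The Fredholm index is defined as ind(T) = dim(ker T) - dim(coker T)
= 4 - 5
= -1

-1


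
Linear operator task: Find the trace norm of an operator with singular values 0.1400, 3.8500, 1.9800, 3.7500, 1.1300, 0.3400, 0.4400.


The nuclear norm is the sum of all singular values.
||T||_1 = 0.1400 + 3.8500 + 1.9800 + 3.7500 + 1.1300 + 0.3400 + 0.4400
= 11.6300

11.6300


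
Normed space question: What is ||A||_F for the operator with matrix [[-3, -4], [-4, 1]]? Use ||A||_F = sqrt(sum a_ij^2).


||A||_F^2 = sum a_ij^2
= (-3)^2 + (-4)^2 + (-4)^2 + 1^2
= 9 + 16 + 16 + 1 = 42
||A||_F = sqrt(42) = 6.4807

6.4807


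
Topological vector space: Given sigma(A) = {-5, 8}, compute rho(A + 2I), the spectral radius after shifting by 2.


Spectrum of A + 2I = {-3, 10}
Spectral radius = max |lambda| over the shifted spectrum
= max(3, 10) = 10

10


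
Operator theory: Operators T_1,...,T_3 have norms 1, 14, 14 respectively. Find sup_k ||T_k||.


By the Uniform Boundedness Principle, the supremum of norms is finite.
sup_k ||T_k|| = max(1, 14, 14) = 14

14


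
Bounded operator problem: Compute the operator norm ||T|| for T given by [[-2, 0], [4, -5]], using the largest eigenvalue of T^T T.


A^T A = [[20, -20], [-20, 25]]
trace(A^T A) = 45, det(A^T A) = 100
discriminant = 45^2 - 4*100 = 1625
Largest eigenvalue of A^T A = (trace + sqrt(disc))/2 = 42.6556
||T|| = sqrt(42.6556) = 6.5311

6.5311


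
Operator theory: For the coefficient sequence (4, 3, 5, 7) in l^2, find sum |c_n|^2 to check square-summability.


sum |c_n|^2 = 4^2 + 3^2 + 5^2 + 7^2
= 16 + 9 + 25 + 49
= 99

99


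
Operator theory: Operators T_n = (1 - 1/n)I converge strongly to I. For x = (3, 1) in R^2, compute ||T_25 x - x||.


T_25 x - x = (1 - 1/25)x - x = -x/25
||x|| = sqrt(10) = 3.1623
||T_25 x - x|| = ||x||/25 = 3.1623/25 = 0.1265

0.1265


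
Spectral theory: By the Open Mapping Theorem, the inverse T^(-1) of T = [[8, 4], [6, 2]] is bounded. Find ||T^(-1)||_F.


det(T) = 8*2 - 4*6 = -8
T^(-1) = (1/-8) * [[2, -4], [-6, 8]] = [[-0.2500, 0.5000], [0.7500, -1.0000]]
||T^(-1)||_F^2 = (-0.2500)^2 + 0.5000^2 + 0.7500^2 + (-1.0000)^2 = 1.8750
||T^(-1)||_F = sqrt(1.8750) = 1.3693

1.3693


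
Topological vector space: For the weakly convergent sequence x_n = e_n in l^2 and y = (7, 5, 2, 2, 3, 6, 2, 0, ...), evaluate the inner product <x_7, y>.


x_7 = e_7 is the standard basis vector with 1 in position 7.
<x_7, y> = y_7 = 2
As n -> infinity, <x_n, y> -> 0, confirming weak convergence of (x_n) to 0.

2


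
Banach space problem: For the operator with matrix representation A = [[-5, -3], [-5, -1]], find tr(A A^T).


trace(A * A^T) = sum of squares of all entries
= (-5)^2 + (-3)^2 + (-5)^2 + (-1)^2
= 25 + 9 + 25 + 1
= 60

60


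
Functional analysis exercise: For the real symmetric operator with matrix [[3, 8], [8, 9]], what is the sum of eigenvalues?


For a self-adjoint (symmetric) matrix, the eigenvalues are real.
The sum of eigenvalues equals the trace of the matrix.
trace = 3 + 9 = 12

12


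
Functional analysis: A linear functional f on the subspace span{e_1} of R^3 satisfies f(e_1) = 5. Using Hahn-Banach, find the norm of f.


The norm of f is given by ||f|| = sup_{||x||=1} |f(x)|.
On span{e_1}, ||e_1|| = 1, so ||f|| = |f(e_1)| / ||e_1||
= |5| / 1 = 5.0000

5.0000


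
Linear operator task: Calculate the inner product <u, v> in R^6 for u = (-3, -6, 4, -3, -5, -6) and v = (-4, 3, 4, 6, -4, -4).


Computing the standard inner product <u, v> = sum u_i * v_i
= -3*-4 + -6*3 + 4*4 + -3*6 + -5*-4 + -6*-4
= 12 + -18 + 16 + -18 + 20 + 24
= 36

36


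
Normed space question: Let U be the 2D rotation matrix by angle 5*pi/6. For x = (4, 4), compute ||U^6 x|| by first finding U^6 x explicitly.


U is a rotation by theta = 5*pi/6
U^6 = rotation by 6*theta = 30*pi/6 = 6*pi/6 (mod 2*pi)
cos(6*pi/6) = -1.0000, sin(6*pi/6) = 0.0000
U^6 x = (-1.0000 * 4 - 0.0000 * 4, 0.0000 * 4 + -1.0000 * 4)
= (-4.0000, -4.0000)
||U^6 x|| = sqrt((-4.0000)^2 + (-4.0000)^2) = sqrt(32.0000) = 5.6569

5.6569


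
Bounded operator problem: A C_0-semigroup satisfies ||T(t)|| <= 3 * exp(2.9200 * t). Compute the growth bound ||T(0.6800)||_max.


||T(0.6800)|| <= 3 * exp(2.9200 * 0.6800)
= 3 * exp(1.9856)
= 3 * 7.2834
= 21.8502

21.8502


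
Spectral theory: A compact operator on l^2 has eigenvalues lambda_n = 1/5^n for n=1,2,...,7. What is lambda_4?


The eigenvalue formula gives lambda_4 = 1/5^4
= 1/625
= 0.0016

0.0016


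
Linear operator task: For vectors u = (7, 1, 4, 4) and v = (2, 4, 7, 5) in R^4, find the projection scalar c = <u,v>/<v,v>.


Computing <u,v> = 7*2 + 1*4 + 4*7 + 4*5 = 66
Computing <v,v> = 2^2 + 4^2 + 7^2 + 5^2 = 94
Projection coefficient = 66/94 = 0.7021

0.7021


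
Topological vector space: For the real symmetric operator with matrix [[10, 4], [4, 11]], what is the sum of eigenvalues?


For a self-adjoint (symmetric) matrix, the eigenvalues are real.
The sum of eigenvalues equals the trace of the matrix.
trace = 10 + 11 = 21

21


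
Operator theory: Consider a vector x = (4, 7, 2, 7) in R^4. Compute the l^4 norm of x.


The l^4 norm = (sum |x_i|^4)^(1/4)
Sum of 4th powers = 256 + 2401 + 16 + 2401 = 5074
||x||_4 = (5074)^(1/4) = 8.4399

8.4399


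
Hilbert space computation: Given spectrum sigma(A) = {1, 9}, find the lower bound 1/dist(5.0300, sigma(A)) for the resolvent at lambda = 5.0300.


dist(5.0300, {1, 9}) = min(|5.0300 - 1|, |5.0300 - 9|)
= min(4.0300, 3.9700) = 3.9700
Resolvent bound = 1/3.9700 = 0.2519

0.2519


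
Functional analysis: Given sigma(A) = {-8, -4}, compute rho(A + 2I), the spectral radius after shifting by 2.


Spectrum of A + 2I = {-6, -2}
Spectral radius = max |lambda| over the shifted spectrum
= max(6, 2) = 6

6


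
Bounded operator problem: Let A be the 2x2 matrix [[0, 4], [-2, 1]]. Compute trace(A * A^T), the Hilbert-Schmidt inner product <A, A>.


trace(A * A^T) = sum of squares of all entries
= 0^2 + 4^2 + (-2)^2 + 1^2
= 0 + 16 + 4 + 1
= 21

21


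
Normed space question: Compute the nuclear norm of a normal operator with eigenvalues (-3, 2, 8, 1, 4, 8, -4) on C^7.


For a normal operator, singular values equal |eigenvalues|.
Trace norm = sum |lambda_i| = 3 + 2 + 8 + 1 + 4 + 8 + 4
= 30

30


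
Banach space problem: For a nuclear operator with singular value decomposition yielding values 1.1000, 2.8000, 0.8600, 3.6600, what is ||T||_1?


The nuclear norm is the sum of all singular values.
||T||_1 = 1.1000 + 2.8000 + 0.8600 + 3.6600
= 8.4200

8.4200


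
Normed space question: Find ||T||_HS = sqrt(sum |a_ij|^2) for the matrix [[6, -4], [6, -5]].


The Hilbert-Schmidt norm is sqrt(sum of squares of all entries).
Sum of squares = 6^2 + (-4)^2 + 6^2 + (-5)^2
= 36 + 16 + 36 + 25 = 113
||T||_HS = sqrt(113) = 10.6301

10.6301


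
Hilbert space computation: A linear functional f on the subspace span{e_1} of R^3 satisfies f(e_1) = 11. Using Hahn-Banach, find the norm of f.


The norm of f is given by ||f|| = sup_{||x||=1} |f(x)|.
On span{e_1}, ||e_1|| = 1, so ||f|| = |f(e_1)| / ||e_1||
= |11| / 1 = 11.0000

11.0000


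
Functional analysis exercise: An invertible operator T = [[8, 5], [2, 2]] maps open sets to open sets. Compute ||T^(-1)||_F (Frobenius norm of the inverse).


det(T) = 8*2 - 5*2 = 6
T^(-1) = (1/6) * [[2, -5], [-2, 8]] = [[0.3333, -0.8333], [-0.3333, 1.3333]]
||T^(-1)||_F^2 = 0.3333^2 + (-0.8333)^2 + (-0.3333)^2 + 1.3333^2 = 2.6944
||T^(-1)||_F = sqrt(2.6944) = 1.6415

1.6415


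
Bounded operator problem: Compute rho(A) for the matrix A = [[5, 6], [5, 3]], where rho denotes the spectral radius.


For a 2x2 matrix, eigenvalues satisfy lambda^2 - (trace)*lambda + det = 0
trace = 5 + 3 = 8
det = 5*3 - 6*5 = -15
discriminant = 8^2 - 4*(-15) = 124
spectral radius = max |eigenvalue| = 9.5678

9.5678


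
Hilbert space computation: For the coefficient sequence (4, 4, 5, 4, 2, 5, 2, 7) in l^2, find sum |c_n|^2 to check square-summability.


sum |c_n|^2 = 4^2 + 4^2 + 5^2 + 4^2 + 2^2 + 5^2 + 2^2 + 7^2
= 16 + 16 + 25 + 16 + 4 + 25 + 4 + 49
= 155

155


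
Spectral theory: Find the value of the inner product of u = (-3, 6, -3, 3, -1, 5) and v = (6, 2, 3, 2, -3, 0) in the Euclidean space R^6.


Computing the standard inner product <u, v> = sum u_i * v_i
= -3*6 + 6*2 + -3*3 + 3*2 + -1*-3 + 5*0
= -18 + 12 + -9 + 6 + 3 + 0
= -6

-6


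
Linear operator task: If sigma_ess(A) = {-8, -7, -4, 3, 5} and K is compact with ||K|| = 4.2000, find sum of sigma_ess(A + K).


By Weyl's theorem, the essential spectrum is invariant under compact perturbations.
sigma_ess(A + K) = sigma_ess(A) = {-8, -7, -4, 3, 5}
Sum = -8 + -7 + -4 + 3 + 5 = -11

-11


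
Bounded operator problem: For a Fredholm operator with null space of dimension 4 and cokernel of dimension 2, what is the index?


The Fredholm index is defined as ind(T) = dim(ker T) - dim(coker T)
= 4 - 2
= 2

2


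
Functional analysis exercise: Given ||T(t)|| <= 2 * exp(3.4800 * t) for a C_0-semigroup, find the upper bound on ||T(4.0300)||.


||T(4.0300)|| <= 2 * exp(3.4800 * 4.0300)
= 2 * exp(14.0244)
= 2 * 1.2323e+06
= 2.4646e+06

2.4646e+06


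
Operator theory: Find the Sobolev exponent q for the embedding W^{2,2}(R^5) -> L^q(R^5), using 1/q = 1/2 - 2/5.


Using the Sobolev embedding formula: 1/q = 1/p - k/n
1/q = 1/2 - 2/5 = 1/10
q = 1/(1/10) = 10

10.0000


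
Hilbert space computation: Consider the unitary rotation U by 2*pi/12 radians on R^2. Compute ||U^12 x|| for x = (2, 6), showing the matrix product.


U is a rotation by theta = 2*pi/12
U^12 = rotation by 12*theta = 24*pi/12 = 0*pi/12 (mod 2*pi)
cos(0*pi/12) = 1.0000, sin(0*pi/12) = 0.0000
U^12 x = (1.0000 * 2 - 0.0000 * 6, 0.0000 * 2 + 1.0000 * 6)
= (2.0000, 6.0000)
||U^12 x|| = sqrt(2.0000^2 + 6.0000^2) = sqrt(40.0000) = 6.3246

6.3246


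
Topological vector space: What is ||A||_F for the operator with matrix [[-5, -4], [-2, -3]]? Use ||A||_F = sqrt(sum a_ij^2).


||A||_F^2 = sum a_ij^2
= (-5)^2 + (-4)^2 + (-2)^2 + (-3)^2
= 25 + 16 + 4 + 9 = 54
||A||_F = sqrt(54) = 7.3485

7.3485


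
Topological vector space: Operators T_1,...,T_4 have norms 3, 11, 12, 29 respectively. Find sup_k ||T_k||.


By the Uniform Boundedness Principle, the supremum of norms is finite.
sup_k ||T_k|| = max(3, 11, 12, 29) = 29

29


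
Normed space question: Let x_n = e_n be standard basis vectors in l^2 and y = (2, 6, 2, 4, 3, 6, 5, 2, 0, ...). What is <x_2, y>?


x_2 = e_2 is the standard basis vector with 1 in position 2.
<x_2, y> = y_2 = 6
As n -> infinity, <x_n, y> -> 0, confirming weak convergence of (x_n) to 0.

6


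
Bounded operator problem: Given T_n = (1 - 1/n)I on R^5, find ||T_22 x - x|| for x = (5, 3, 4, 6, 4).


T_22 x - x = (1 - 1/22)x - x = -x/22
||x|| = sqrt(102) = 10.0995
||T_22 x - x|| = ||x||/22 = 10.0995/22 = 0.4591

0.4591


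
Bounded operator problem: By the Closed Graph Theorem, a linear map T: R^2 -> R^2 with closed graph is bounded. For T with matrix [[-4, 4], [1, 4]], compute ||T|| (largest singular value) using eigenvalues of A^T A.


A^T A = [[17, -12], [-12, 32]]
trace(A^T A) = 49, det(A^T A) = 400
discriminant = 49^2 - 4*400 = 801
Largest eigenvalue of A^T A = (trace + sqrt(disc))/2 = 38.6510
||T|| = sqrt(38.6510) = 6.2170

6.2170


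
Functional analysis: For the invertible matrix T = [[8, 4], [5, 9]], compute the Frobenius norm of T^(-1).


det(T) = 8*9 - 4*5 = 52
T^(-1) = (1/52) * [[9, -4], [-5, 8]] = [[0.1731, -0.0769], [-0.0962, 0.1538]]
||T^(-1)||_F^2 = 0.1731^2 + (-0.0769)^2 + (-0.0962)^2 + 0.1538^2 = 0.0688
||T^(-1)||_F = sqrt(0.0688) = 0.2623

0.2623


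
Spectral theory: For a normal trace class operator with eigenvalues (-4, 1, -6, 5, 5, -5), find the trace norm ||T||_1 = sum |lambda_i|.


For a normal operator, singular values equal |eigenvalues|.
Trace norm = sum |lambda_i| = 4 + 1 + 6 + 5 + 5 + 5
= 26

26


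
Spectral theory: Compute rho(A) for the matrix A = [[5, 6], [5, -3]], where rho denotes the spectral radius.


For a 2x2 matrix, eigenvalues satisfy lambda^2 - (trace)*lambda + det = 0
trace = 5 + -3 = 2
det = 5*-3 - 6*5 = -45
discriminant = 2^2 - 4*(-45) = 184
spectral radius = max |eigenvalue| = 7.7823

7.7823


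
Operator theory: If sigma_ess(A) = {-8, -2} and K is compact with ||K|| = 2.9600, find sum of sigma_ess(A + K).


By Weyl's theorem, the essential spectrum is invariant under compact perturbations.
sigma_ess(A + K) = sigma_ess(A) = {-8, -2}
Sum = -8 + -2 = -10

-10


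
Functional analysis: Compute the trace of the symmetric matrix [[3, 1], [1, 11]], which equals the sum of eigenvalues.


For a self-adjoint (symmetric) matrix, the eigenvalues are real.
The sum of eigenvalues equals the trace of the matrix.
trace = 3 + 11 = 14

14


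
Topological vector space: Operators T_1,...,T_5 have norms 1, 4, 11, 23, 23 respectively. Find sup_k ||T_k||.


By the Uniform Boundedness Principle, the supremum of norms is finite.
sup_k ||T_k|| = max(1, 4, 11, 23, 23) = 23

23


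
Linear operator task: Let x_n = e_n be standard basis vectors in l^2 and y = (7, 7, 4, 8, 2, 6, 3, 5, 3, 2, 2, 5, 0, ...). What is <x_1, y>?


x_1 = e_1 is the standard basis vector with 1 in position 1.
<x_1, y> = y_1 = 7
As n -> infinity, <x_n, y> -> 0, confirming weak convergence of (x_n) to 0.

7


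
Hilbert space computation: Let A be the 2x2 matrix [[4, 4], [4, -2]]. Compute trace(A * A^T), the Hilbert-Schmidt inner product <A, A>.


trace(A * A^T) = sum of squares of all entries
= 4^2 + 4^2 + 4^2 + (-2)^2
= 16 + 16 + 16 + 4
= 52

52


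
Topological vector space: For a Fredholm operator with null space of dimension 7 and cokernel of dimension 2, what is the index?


The Fredholm index is defined as ind(T) = dim(ker T) - dim(coker T)
= 7 - 2
= 5

5


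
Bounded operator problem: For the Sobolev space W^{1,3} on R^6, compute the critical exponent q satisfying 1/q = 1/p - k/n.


Using the Sobolev embedding formula: 1/q = 1/p - k/n
1/q = 1/3 - 1/6 = 1/6
q = 1/(1/6) = 6

6.0000


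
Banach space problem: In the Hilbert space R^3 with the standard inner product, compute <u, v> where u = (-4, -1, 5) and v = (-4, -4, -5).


Computing the standard inner product <u, v> = sum u_i * v_i
= -4*-4 + -1*-4 + 5*-5
= 16 + 4 + -25
= -5

-5


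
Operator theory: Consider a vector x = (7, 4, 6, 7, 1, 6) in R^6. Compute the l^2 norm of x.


The l^2 norm = (sum |x_i|^2)^(1/2)
Sum of 2th powers = 49 + 16 + 36 + 49 + 1 + 36 = 187
||x||_2 = (187)^(1/2) = 13.6748

13.6748


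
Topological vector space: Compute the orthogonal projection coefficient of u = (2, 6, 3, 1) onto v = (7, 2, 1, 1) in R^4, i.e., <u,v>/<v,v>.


Computing <u,v> = 2*7 + 6*2 + 3*1 + 1*1 = 30
Computing <v,v> = 7^2 + 2^2 + 1^2 + 1^2 = 55
Projection coefficient = 30/55 = 0.5455

0.5455


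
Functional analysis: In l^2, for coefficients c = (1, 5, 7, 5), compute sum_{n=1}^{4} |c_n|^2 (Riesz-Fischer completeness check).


sum |c_n|^2 = 1^2 + 5^2 + 7^2 + 5^2
= 1 + 25 + 49 + 25
= 100

100


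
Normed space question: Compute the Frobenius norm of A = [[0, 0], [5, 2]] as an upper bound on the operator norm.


||A||_F^2 = sum a_ij^2
= 0^2 + 0^2 + 5^2 + 2^2
= 0 + 0 + 25 + 4 = 29
||A||_F = sqrt(29) = 5.3852

5.3852


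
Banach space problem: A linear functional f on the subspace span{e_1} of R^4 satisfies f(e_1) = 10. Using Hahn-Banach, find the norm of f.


The norm of f is given by ||f|| = sup_{||x||=1} |f(x)|.
On span{e_1}, ||e_1|| = 1, so ||f|| = |f(e_1)| / ||e_1||
= |10| / 1 = 10.0000

10.0000


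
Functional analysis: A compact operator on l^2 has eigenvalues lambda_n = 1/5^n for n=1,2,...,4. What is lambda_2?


The eigenvalue formula gives lambda_2 = 1/5^2
= 1/25
= 0.0400

0.0400


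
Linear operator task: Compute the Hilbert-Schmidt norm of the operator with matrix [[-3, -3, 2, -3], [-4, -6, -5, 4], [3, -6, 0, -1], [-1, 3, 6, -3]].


The Hilbert-Schmidt norm is sqrt(sum of squares of all entries).
Sum of squares = (-3)^2 + (-3)^2 + 2^2 + (-3)^2 + (-4)^2 + (-6)^2 + (-5)^2 + 4^2 + 3^2 + (-6)^2 + 0^2 + (-1)^2 + (-1)^2 + 3^2 + 6^2 + (-3)^2
= 9 + 9 + 4 + 9 + 16 + 36 + 25 + 16 + 9 + 36 + 0 + 1 + 1 + 9 + 36 + 9 = 225
||T||_HS = sqrt(225) = 15.0000

15.0000


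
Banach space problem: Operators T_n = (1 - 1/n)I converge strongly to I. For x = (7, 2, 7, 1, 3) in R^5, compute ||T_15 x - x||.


T_15 x - x = (1 - 1/15)x - x = -x/15
||x|| = sqrt(112) = 10.5830
||T_15 x - x|| = ||x||/15 = 10.5830/15 = 0.7055

0.7055


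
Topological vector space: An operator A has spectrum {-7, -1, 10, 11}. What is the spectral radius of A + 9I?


Spectrum of A + 9I = {2, 8, 19, 20}
Spectral radius = max |lambda| over the shifted spectrum
= max(2, 8, 19, 20) = 20

20


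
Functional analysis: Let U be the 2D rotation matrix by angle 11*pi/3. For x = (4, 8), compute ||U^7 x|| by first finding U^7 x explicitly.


U is a rotation by theta = 11*pi/3
U^7 = rotation by 7*theta = 77*pi/3 = 5*pi/3 (mod 2*pi)
cos(5*pi/3) = 0.5000, sin(5*pi/3) = -0.8660
U^7 x = (0.5000 * 4 - -0.8660 * 8, -0.8660 * 4 + 0.5000 * 8)
= (8.9282, 0.5359)
||U^7 x|| = sqrt(8.9282^2 + 0.5359^2) = sqrt(80.0000) = 8.9443

8.9443


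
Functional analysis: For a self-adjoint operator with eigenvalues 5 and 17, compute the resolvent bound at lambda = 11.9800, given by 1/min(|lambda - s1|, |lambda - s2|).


dist(11.9800, {5, 17}) = min(|11.9800 - 5|, |11.9800 - 17|)
= min(6.9800, 5.0200) = 5.0200
Resolvent bound = 1/5.0200 = 0.1992

0.1992


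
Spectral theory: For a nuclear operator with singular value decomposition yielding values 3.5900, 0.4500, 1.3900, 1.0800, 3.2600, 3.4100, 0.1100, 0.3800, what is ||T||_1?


The nuclear norm is the sum of all singular values.
||T||_1 = 3.5900 + 0.4500 + 1.3900 + 1.0800 + 3.2600 + 3.4100 + 0.1100 + 0.3800
= 13.6700

13.6700


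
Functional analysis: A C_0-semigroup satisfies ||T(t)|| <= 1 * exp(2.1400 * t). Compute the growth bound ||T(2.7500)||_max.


||T(2.7500)|| <= 1 * exp(2.1400 * 2.7500)
= 1 * exp(5.8850)
= 1 * 359.6028
= 359.6028

359.6028


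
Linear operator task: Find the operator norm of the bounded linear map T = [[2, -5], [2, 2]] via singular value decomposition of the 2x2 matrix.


A^T A = [[8, -6], [-6, 29]]
trace(A^T A) = 37, det(A^T A) = 196
discriminant = 37^2 - 4*196 = 585
Largest eigenvalue of A^T A = (trace + sqrt(disc))/2 = 30.5934
||T|| = sqrt(30.5934) = 5.5311

5.5311


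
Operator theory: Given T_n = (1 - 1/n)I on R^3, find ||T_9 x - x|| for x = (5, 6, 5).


T_9 x - x = (1 - 1/9)x - x = -x/9
||x|| = sqrt(86) = 9.2736
||T_9 x - x|| = ||x||/9 = 9.2736/9 = 1.0304

1.0304


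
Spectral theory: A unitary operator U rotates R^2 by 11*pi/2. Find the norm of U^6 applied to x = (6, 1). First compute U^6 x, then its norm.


U is a rotation by theta = 11*pi/2
U^6 = rotation by 6*theta = 66*pi/2 = 2*pi/2 (mod 2*pi)
cos(2*pi/2) = -1.0000, sin(2*pi/2) = 0.0000
U^6 x = (-1.0000 * 6 - 0.0000 * 1, 0.0000 * 6 + -1.0000 * 1)
= (-6.0000, -1.0000)
||U^6 x|| = sqrt((-6.0000)^2 + (-1.0000)^2) = sqrt(37.0000) = 6.0828

6.0828


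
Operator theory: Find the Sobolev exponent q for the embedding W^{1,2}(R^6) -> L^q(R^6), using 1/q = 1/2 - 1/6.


Using the Sobolev embedding formula: 1/q = 1/p - k/n
1/q = 1/2 - 1/6 = 1/3
q = 1/(1/3) = 3

3.0000


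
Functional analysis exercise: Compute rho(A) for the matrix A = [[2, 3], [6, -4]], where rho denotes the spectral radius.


For a 2x2 matrix, eigenvalues satisfy lambda^2 - (trace)*lambda + det = 0
trace = 2 + -4 = -2
det = 2*-4 - 3*6 = -26
discriminant = (-2)^2 - 4*(-26) = 108
spectral radius = max |eigenvalue| = 6.1962

6.1962


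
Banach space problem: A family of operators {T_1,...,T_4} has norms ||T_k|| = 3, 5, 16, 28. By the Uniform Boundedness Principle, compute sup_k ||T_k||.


By the Uniform Boundedness Principle, the supremum of norms is finite.
sup_k ||T_k|| = max(3, 5, 16, 28) = 28

28


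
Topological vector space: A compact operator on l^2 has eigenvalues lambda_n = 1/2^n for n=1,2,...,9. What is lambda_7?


The eigenvalue formula gives lambda_7 = 1/2^7
= 1/128
= 0.0078

0.0078


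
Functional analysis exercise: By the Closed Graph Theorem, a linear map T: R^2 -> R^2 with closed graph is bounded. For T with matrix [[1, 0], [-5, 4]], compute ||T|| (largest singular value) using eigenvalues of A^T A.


A^T A = [[26, -20], [-20, 16]]
trace(A^T A) = 42, det(A^T A) = 16
discriminant = 42^2 - 4*16 = 1700
Largest eigenvalue of A^T A = (trace + sqrt(disc))/2 = 41.6155
||T|| = sqrt(41.6155) = 6.4510

6.4510


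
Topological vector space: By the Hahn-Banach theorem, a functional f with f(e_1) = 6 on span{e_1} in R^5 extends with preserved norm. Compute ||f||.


The norm of f is given by ||f|| = sup_{||x||=1} |f(x)|.
On span{e_1}, ||e_1|| = 1, so ||f|| = |f(e_1)| / ||e_1||
= |6| / 1 = 6.0000

6.0000


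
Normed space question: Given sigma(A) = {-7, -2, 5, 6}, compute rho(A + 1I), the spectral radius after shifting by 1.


Spectrum of A + 1I = {-6, -1, 6, 7}
Spectral radius = max |lambda| over the shifted spectrum
= max(6, 1, 6, 7) = 7

7


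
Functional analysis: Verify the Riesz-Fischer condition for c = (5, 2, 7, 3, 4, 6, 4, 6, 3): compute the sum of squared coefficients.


sum |c_n|^2 = 5^2 + 2^2 + 7^2 + 3^2 + 4^2 + 6^2 + 4^2 + 6^2 + 3^2
= 25 + 4 + 49 + 9 + 16 + 36 + 16 + 36 + 9
= 200

200


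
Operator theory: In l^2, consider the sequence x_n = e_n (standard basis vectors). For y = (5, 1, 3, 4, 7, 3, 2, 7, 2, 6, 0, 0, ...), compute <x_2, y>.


x_2 = e_2 is the standard basis vector with 1 in position 2.
<x_2, y> = y_2 = 1
As n -> infinity, <x_n, y> -> 0, confirming weak convergence of (x_n) to 0.

1


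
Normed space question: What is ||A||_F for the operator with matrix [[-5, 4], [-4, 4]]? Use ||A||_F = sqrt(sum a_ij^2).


||A||_F^2 = sum a_ij^2
= (-5)^2 + 4^2 + (-4)^2 + 4^2
= 25 + 16 + 16 + 16 = 73
||A||_F = sqrt(73) = 8.5440

8.5440


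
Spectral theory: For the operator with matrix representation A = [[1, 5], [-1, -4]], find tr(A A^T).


trace(A * A^T) = sum of squares of all entries
= 1^2 + 5^2 + (-1)^2 + (-4)^2
= 1 + 25 + 1 + 16
= 43

43


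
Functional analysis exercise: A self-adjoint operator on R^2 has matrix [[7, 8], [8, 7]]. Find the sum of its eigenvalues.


For a self-adjoint (symmetric) matrix, the eigenvalues are real.
The sum of eigenvalues equals the trace of the matrix.
trace = 7 + 7 = 14

14


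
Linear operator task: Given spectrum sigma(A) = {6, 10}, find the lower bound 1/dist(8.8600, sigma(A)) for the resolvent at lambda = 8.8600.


dist(8.8600, {6, 10}) = min(|8.8600 - 6|, |8.8600 - 10|)
= min(2.8600, 1.1400) = 1.1400
Resolvent bound = 1/1.1400 = 0.8772

0.8772


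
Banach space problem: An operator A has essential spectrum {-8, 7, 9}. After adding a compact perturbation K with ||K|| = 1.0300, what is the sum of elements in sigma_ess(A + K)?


By Weyl's theorem, the essential spectrum is invariant under compact perturbations.
sigma_ess(A + K) = sigma_ess(A) = {-8, 7, 9}
Sum = -8 + 7 + 9 = 8

8


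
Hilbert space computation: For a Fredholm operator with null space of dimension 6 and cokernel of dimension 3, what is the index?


The Fredholm index is defined as ind(T) = dim(ker T) - dim(coker T)
= 6 - 3
= 3

3


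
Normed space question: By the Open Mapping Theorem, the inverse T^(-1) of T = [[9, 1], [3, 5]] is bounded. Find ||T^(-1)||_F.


det(T) = 9*5 - 1*3 = 42
T^(-1) = (1/42) * [[5, -1], [-3, 9]] = [[0.1190, -0.0238], [-0.0714, 0.2143]]
||T^(-1)||_F^2 = 0.1190^2 + (-0.0238)^2 + (-0.0714)^2 + 0.2143^2 = 0.0658
||T^(-1)||_F = sqrt(0.0658) = 0.2564

0.2564


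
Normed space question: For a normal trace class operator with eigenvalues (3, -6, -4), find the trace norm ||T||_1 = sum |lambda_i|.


For a normal operator, singular values equal |eigenvalues|.
Trace norm = sum |lambda_i| = 3 + 6 + 4
= 13

13


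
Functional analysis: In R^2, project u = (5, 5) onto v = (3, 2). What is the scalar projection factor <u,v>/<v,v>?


Computing <u,v> = 5*3 + 5*2 = 25
Computing <v,v> = 3^2 + 2^2 = 13
Projection coefficient = 25/13 = 1.9231

1.9231


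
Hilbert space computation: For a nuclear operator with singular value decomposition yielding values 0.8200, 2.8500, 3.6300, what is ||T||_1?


The nuclear norm is the sum of all singular values.
||T||_1 = 0.8200 + 2.8500 + 3.6300
= 7.3000

7.3000


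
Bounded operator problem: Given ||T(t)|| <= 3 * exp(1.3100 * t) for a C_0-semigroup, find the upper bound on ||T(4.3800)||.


||T(4.3800)|| <= 3 * exp(1.3100 * 4.3800)
= 3 * exp(5.7378)
= 3 * 310.3808
= 931.1425

931.1425


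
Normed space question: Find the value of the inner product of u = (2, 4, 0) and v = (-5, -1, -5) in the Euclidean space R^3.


Computing the standard inner product <u, v> = sum u_i * v_i
= 2*-5 + 4*-1 + 0*-5
= -10 + -4 + 0
= -14

-14


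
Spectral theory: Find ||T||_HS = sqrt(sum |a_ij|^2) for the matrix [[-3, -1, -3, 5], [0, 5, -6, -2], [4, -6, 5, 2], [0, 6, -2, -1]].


The Hilbert-Schmidt norm is sqrt(sum of squares of all entries).
Sum of squares = (-3)^2 + (-1)^2 + (-3)^2 + 5^2 + 0^2 + 5^2 + (-6)^2 + (-2)^2 + 4^2 + (-6)^2 + 5^2 + 2^2 + 0^2 + 6^2 + (-2)^2 + (-1)^2
= 9 + 1 + 9 + 25 + 0 + 25 + 36 + 4 + 16 + 36 + 25 + 4 + 0 + 36 + 4 + 1 = 231
||T||_HS = sqrt(231) = 15.1987

15.1987


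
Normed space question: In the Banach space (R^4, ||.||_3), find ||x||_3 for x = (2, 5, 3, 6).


The l^3 norm = (sum |x_i|^3)^(1/3)
Sum of 3th powers = 8 + 125 + 27 + 216 = 376
||x||_3 = (376)^(1/3) = 7.2177

7.2177
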